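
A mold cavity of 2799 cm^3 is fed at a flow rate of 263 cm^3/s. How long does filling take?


Formula: t_fill = V_mold / Q_flow
t = 2799 cm^3 / 263 cm^3/s = 10.6426 s


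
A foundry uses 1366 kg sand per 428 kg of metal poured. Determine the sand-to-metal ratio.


Formula: Sand-to-Metal Ratio = W_sand / W_metal
Ratio = 1366 kg / 428 kg = 3.1916


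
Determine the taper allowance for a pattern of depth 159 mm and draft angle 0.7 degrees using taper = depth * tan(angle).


Formula: taper = depth * tan(draft_angle)
tan(0.7 deg) = 0.0122179
taper = 159 mm * 0.0122179 = 1.9426 mm

Final answer: 1.9426 mm


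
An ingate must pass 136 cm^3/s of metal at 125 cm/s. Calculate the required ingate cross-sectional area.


Formula: A_ingate = Q / v  (continuity equation)
A = 136 cm^3/s / 125 cm/s = 1.0880 cm^2

1.0880 cm^2


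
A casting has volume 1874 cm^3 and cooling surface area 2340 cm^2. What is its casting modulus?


Formula: Casting Modulus M = V / A
M = 1874 cm^3 / 2340 cm^2 = 0.8009 cm

Answer: 0.8009 cm


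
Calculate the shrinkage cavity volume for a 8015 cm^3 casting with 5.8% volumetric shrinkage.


Formula: V_shrink = V_casting * shrinkage_pct / 100
V_shrink = 8015 cm^3 * 5.8 / 100 = 464.8700 cm^3

Answer: 464.8700 cm^3


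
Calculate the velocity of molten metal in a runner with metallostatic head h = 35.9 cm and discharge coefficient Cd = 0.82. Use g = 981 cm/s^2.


Formula: v = Cd * sqrt(2 * g * h)  (Torricelli with discharge coefficient)
2*g*h = 2 * 981 * 35.9 = 70435.8 cm^2/s^2
sqrt(70435.8) = 265.39744 cm/s
v = 0.82 * 265.39744 = 217.6259 cm/s

Final answer: 217.6259 cm/s


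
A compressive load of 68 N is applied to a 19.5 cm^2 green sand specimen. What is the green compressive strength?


Formula: Compressive Strength = Force / Area
Strength = 68 N / 19.5 cm^2 = 3.4872 N/cm^2

3.4872 N/cm^2


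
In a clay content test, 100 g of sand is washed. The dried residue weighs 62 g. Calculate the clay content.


Formula: Clay% = (W_total - W_washed) / W_total * 100
Clay mass = 100 - 62 = 38 g
Clay% = 38 / 100 * 100 = 38.0000%


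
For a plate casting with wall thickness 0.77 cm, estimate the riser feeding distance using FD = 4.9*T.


Formula: FD = 4.9 * T  (riser feeding-distance rule)
FD = 4.9 * 0.77 cm = 3.7730 cm

Final answer: 3.7730 cm


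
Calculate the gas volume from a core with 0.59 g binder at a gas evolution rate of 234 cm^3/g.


Formula: V_gas = W_binder * gas_evolution_rate
V = 0.59 g * 234 cm^3/g = 138.0600 cm^3

Final answer: 138.0600 cm^3


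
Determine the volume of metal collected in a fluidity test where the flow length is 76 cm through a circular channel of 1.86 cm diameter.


Formula: V = pi * (d/2)^2 * L  (cylinder volume)
Radius = 1.86/2 = 0.93 cm
V = pi * 0.93^2 * 76 = 206.5044 cm^3


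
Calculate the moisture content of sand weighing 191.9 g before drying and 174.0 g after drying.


Formula: MC = (W_wet - W_dry) / W_wet * 100
Water mass = 191.9 - 174.0 = 17.9 g
MC = 17.9 / 191.9 * 100 = 9.3278%

Answer: 9.3278%


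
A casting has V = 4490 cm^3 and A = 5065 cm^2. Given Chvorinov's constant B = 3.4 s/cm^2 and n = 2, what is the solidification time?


Formula: t_s = B * (V/A)^n  (Chvorinov's rule, n=2)
Modulus M = V/A = 4490/5065 = 0.886476 cm
M^2 = 0.886476^2 = 0.785840 cm^2
t_s = 3.4 * 0.785840 = 2.6719 s


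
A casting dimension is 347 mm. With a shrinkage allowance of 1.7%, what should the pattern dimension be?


Formula: L_pattern = L_casting * (1 + shrinkage_rate/100)
Shrinkage factor = 1 + 1.7/100 = 1.017
L_pattern = 347 mm * 1.017 = 352.8990 mm

Answer: 352.8990 mm


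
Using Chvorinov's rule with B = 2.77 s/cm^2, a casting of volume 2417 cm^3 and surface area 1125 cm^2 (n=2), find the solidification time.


Formula: t_s = B * (V/A)^n  (Chvorinov's rule, n=2)
Modulus M = V/A = 2417/1125 = 2.148444 cm
M^2 = 2.148444^2 = 4.615812 cm^2
t_s = 2.77 * 4.615812 = 12.7858 s

12.7858 s


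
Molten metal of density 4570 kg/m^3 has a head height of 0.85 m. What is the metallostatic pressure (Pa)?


Formula: P = rho * g * h
rho * g = 4570 * 9.81 = 44831.7 N/m^3
P = 44831.7 * 0.85 = 38106.9450 Pa


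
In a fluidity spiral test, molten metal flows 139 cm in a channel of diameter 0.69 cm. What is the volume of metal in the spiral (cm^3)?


Formula: V = pi * (d/2)^2 * L  (cylinder volume)
Radius = 0.69/2 = 0.345 cm
V = pi * 0.345^2 * 139 = 51.9760 cm^3

Answer: 51.9760 cm^3


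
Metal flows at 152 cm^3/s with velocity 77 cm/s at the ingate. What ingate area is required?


Formula: A_ingate = Q / v  (continuity equation)
A = 152 cm^3/s / 77 cm/s = 1.9740 cm^2


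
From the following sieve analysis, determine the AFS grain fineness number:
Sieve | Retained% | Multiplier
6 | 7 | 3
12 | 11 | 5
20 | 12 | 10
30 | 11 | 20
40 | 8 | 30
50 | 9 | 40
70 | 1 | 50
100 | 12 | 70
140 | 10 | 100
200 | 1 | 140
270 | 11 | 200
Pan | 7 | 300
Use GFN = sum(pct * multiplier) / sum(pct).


Formula: GFN = sum(pct * multiplier) / sum(pct)
sum(pct * multiplier) = 7346
sum(pct) = 100
GFN = 7346 / 100 = 73.46


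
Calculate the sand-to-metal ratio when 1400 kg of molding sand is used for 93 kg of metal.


Formula: Sand-to-Metal Ratio = W_sand / W_metal
Ratio = 1400 kg / 93 kg = 15.0538

Final answer: 15.0538


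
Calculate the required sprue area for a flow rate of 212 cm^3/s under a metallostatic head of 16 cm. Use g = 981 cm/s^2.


Formula: v = sqrt(2*g*h), A = Q/v
Velocity: v = sqrt(2 * 981 * 16) = sqrt(31392) = 177.1779 cm/s
Sprue area: A = Q / v = 212 / 177.1779 = 1.1965 cm^2

1.1965 cm^2


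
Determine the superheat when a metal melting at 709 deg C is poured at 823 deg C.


Formula: Superheat = T_pour - T_melt
Superheat = 823 - 709 = 114 deg C

Final answer: 114 deg C


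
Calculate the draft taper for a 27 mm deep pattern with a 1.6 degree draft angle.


Formula: taper = depth * tan(draft_angle)
tan(1.6 deg) = 0.0279325
taper = 27 mm * 0.0279325 = 0.7542 mm

Final answer: 0.7542 mm


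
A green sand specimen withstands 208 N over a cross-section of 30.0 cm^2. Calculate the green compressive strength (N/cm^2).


Formula: Compressive Strength = Force / Area
Strength = 208 N / 30.0 cm^2 = 6.9333 N/cm^2

Answer: 6.9333 N/cm^2


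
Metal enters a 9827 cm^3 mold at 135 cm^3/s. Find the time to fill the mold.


Formula: t_fill = V_mold / Q_flow
t = 9827 cm^3 / 135 cm^3/s = 72.7926 s

72.7926 s


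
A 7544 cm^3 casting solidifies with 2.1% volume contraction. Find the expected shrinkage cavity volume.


Formula: V_shrink = V_casting * shrinkage_pct / 100
V_shrink = 7544 cm^3 * 2.1 / 100 = 158.4240 cm^3

158.4240 cm^3


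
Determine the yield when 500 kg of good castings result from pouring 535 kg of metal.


Formula: Casting Yield = (W_good / W_total) * 100
Yield = (500 kg / 535 kg) * 100 = 93.4579%

Answer: 93.4579%


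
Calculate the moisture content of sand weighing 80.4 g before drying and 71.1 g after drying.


Formula: MC = (W_wet - W_dry) / W_wet * 100
Water mass = 80.4 - 71.1 = 9.3 g
MC = 9.3 / 80.4 * 100 = 11.5672%

Final answer: 11.5672%


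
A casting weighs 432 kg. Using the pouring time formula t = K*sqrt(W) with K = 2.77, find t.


Formula: t = K * sqrt(W)
sqrt(W) = sqrt(432) = 20.78461
t = 2.77 * 20.78461 = 57.5734 s

Answer: 57.5734 s


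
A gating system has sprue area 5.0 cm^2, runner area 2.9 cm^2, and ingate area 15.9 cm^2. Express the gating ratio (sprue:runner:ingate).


Sprue:Runner:Ingate = 1 : 2.9/5.0 : 15.9/5.0 = 1:0.58:3.18

Answer: 1:0.58:3.18


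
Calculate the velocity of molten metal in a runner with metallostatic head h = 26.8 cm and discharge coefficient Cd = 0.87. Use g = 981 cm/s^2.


Formula: v = Cd * sqrt(2 * g * h)  (Torricelli with discharge coefficient)
2*g*h = 2 * 981 * 26.8 = 52581.6 cm^2/s^2
sqrt(52581.6) = 229.30678 cm/s
v = 0.87 * 229.30678 = 199.4969 cm/s


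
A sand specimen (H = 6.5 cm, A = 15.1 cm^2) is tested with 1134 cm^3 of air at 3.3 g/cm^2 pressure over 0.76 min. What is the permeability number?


Formula: Permeability Number P = (V * H) / (p * A * t)
Numerator: V * H = 1134 * 6.5 = 7371.0
Denominator: p * A * t = 3.3 * 15.1 * 0.76 = 37.8708
P = 7371.0 / 37.8708 = 194.6354


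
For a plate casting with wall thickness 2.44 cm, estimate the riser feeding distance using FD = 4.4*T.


Formula: FD = 4.4 * T  (riser feeding-distance rule)
FD = 4.4 * 2.44 cm = 10.7360 cm


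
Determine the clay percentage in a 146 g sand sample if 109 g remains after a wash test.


Formula: Clay% = (W_total - W_washed) / W_total * 100
Clay mass = 146 - 109 = 37 g
Clay% = 37 / 146 * 100 = 25.3425%


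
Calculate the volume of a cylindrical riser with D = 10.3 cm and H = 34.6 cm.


Formula: V = pi * (D/2)^2 * H  (cylinder volume)
Radius = D/2 = 10.3/2 = 5.15 cm
V = pi * 5.15^2 * 34.6 = 2882.9720 cm^3

Answer: 2882.9720 cm^3


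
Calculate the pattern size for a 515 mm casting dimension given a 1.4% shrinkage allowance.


Formula: L_pattern = L_casting * (1 + shrinkage_rate/100)
Shrinkage factor = 1 + 1.4/100 = 1.014
L_pattern = 515 mm * 1.014 = 522.2100 mm

522.2100 mm


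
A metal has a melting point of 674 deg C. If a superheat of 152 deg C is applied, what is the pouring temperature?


Formula: T_pour = T_melt + Superheat
T_pour = 674 + 152 = 826 deg C

Final answer: 826 deg C


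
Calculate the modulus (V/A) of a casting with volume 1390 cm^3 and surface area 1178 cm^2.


Formula: Casting Modulus M = V / A
M = 1390 cm^3 / 1178 cm^2 = 1.1800 cm


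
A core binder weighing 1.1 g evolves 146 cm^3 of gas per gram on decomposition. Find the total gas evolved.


Formula: V_gas = W_binder * gas_evolution_rate
V = 1.1 g * 146 cm^3/g = 160.6000 cm^3


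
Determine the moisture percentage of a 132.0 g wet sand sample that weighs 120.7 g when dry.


Formula: MC = (W_wet - W_dry) / W_wet * 100
Water mass = 132.0 - 120.7 = 11.3 g
MC = 11.3 / 132.0 * 100 = 8.5606%

Answer: 8.5606%


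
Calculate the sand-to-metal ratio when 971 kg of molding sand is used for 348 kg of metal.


Formula: Sand-to-Metal Ratio = W_sand / W_metal
Ratio = 971 kg / 348 kg = 2.7902


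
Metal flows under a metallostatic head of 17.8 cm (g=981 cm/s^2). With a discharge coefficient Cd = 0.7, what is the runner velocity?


Formula: v = Cd * sqrt(2 * g * h)  (Torricelli with discharge coefficient)
2*g*h = 2 * 981 * 17.8 = 34923.6 cm^2/s^2
sqrt(34923.6) = 186.87857 cm/s
v = 0.7 * 186.87857 = 130.8150 cm/s

130.8150 cm/s


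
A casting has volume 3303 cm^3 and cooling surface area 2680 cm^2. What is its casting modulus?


Formula: Casting Modulus M = V / A
M = 3303 cm^3 / 2680 cm^2 = 1.2325 cm


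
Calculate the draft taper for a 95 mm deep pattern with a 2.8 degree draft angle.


Formula: taper = depth * tan(draft_angle)
tan(2.8 deg) = 0.0489082
taper = 95 mm * 0.0489082 = 4.6463 mm


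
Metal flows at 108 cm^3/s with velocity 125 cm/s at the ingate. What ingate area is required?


Formula: A_ingate = Q / v  (continuity equation)
A = 108 cm^3/s / 125 cm/s = 0.8640 cm^2

Answer: 0.8640 cm^2


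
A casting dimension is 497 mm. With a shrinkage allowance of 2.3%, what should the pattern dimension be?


Formula: L_pattern = L_casting * (1 + shrinkage_rate/100)
Shrinkage factor = 1 + 2.3/100 = 1.023
L_pattern = 497 mm * 1.023 = 508.4310 mm

Answer: 508.4310 mm


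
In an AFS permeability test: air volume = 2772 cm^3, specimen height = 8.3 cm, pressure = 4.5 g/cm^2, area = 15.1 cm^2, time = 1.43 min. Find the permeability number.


Formula: Permeability Number P = (V * H) / (p * A * t)
Numerator: V * H = 2772 * 8.3 = 23007.6
Denominator: p * A * t = 4.5 * 15.1 * 1.43 = 97.1685
P = 23007.6 / 97.1685 = 236.7804


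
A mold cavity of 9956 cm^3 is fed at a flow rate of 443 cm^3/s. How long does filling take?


Formula: t_fill = V_mold / Q_flow
t = 9956 cm^3 / 443 cm^3/s = 22.4740 s


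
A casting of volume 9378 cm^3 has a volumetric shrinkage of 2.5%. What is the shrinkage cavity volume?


Formula: V_shrink = V_casting * shrinkage_pct / 100
V_shrink = 9378 cm^3 * 2.5 / 100 = 234.4500 cm^3


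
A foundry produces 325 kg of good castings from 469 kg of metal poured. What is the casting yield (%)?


Formula: Casting Yield = (W_good / W_total) * 100
Yield = (325 kg / 469 kg) * 100 = 69.2964%


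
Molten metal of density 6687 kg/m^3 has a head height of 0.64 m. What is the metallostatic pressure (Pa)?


Formula: P = rho * g * h
rho * g = 6687 * 9.81 = 65599.47 N/m^3
P = 65599.47 * 0.64 = 41983.6608 Pa

Final answer: 41983.6608 Pa


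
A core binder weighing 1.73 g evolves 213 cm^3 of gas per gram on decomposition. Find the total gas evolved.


Formula: V_gas = W_binder * gas_evolution_rate
V = 1.73 g * 213 cm^3/g = 368.4900 cm^3

Final answer: 368.4900 cm^3


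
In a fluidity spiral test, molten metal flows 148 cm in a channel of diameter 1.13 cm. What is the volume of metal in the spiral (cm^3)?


Formula: V = pi * (d/2)^2 * L  (cylinder volume)
Radius = 1.13/2 = 0.565 cm
V = pi * 0.565^2 * 148 = 148.4255 cm^3

Final answer: 148.4255 cm^3


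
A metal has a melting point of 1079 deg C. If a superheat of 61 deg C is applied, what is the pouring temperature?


Formula: T_pour = T_melt + Superheat
T_pour = 1079 + 61 = 1140 deg C

Answer: 1140 deg C


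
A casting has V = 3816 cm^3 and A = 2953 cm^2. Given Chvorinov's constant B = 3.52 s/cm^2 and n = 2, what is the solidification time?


Formula: t_s = B * (V/A)^n  (Chvorinov's rule, n=2)
Modulus M = V/A = 3816/2953 = 1.292245 cm
M^2 = 1.292245^2 = 1.669897 cm^2
t_s = 3.52 * 1.669897 = 5.8780 s

5.8780 s


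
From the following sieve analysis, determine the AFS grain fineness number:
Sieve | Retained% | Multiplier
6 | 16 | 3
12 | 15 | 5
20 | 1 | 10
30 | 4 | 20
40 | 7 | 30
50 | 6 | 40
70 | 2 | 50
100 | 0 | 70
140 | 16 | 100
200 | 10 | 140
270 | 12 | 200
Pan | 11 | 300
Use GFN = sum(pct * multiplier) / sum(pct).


Formula: GFN = sum(pct * multiplier) / sum(pct)
sum(pct * multiplier) = 9463
sum(pct) = 100
GFN = 9463 / 100 = 94.63

94.63


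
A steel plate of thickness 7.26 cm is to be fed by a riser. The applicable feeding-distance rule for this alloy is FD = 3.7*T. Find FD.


Formula: FD = 3.7 * T  (riser feeding-distance rule)
FD = 3.7 * 7.26 cm = 26.8620 cm


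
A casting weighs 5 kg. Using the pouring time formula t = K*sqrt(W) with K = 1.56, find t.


Formula: t = K * sqrt(W)
sqrt(W) = sqrt(5) = 2.23607
t = 1.56 * 2.23607 = 3.4883 s

Final answer: 3.4883 s


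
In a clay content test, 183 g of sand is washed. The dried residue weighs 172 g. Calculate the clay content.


Formula: Clay% = (W_total - W_washed) / W_total * 100
Clay mass = 183 - 172 = 11 g
Clay% = 11 / 183 * 100 = 6.0109%


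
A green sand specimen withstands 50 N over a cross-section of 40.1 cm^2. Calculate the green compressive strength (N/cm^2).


Formula: Compressive Strength = Force / Area
Strength = 50 N / 40.1 cm^2 = 1.2469 N/cm^2


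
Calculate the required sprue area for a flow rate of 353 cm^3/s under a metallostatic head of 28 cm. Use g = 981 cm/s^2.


Formula: v = sqrt(2*g*h), A = Q/v
Velocity: v = sqrt(2 * 981 * 28) = sqrt(54936) = 234.3843 cm/s
Sprue area: A = Q / v = 353 / 234.3843 = 1.5061 cm^2

Answer: 1.5061 cm^2


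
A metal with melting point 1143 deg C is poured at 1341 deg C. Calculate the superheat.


Formula: Superheat = T_pour - T_melt
Superheat = 1341 - 1143 = 198 deg C

Final answer: 198 deg C


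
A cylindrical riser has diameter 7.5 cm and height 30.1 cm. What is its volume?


Formula: V = pi * (D/2)^2 * H  (cylinder volume)
Radius = D/2 = 7.5/2 = 3.75 cm
V = pi * 3.75^2 * 30.1 = 1329.7773 cm^3

Final answer: 1329.7773 cm^3


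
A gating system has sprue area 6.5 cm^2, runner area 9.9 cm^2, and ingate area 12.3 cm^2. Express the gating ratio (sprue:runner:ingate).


Sprue:Runner:Ingate = 1 : 9.9/6.5 : 12.3/6.5 = 1:1.52:1.89

Final answer: 1:1.52:1.89


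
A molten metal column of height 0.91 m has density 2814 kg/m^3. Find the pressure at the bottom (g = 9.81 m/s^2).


Formula: P = rho * g * h
rho * g = 2814 * 9.81 = 27605.34 N/m^3
P = 27605.34 * 0.91 = 25120.8594 Pa

Answer: 25120.8594 Pa


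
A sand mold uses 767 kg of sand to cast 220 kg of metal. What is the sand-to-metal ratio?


Formula: Sand-to-Metal Ratio = W_sand / W_metal
Ratio = 767 kg / 220 kg = 3.4864

Final answer: 3.4864


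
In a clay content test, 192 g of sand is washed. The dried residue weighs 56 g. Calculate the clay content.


Formula: Clay% = (W_total - W_washed) / W_total * 100
Clay mass = 192 - 56 = 136 g
Clay% = 136 / 192 * 100 = 70.8333%

70.8333%


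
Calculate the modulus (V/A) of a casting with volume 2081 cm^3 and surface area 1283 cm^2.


Formula: Casting Modulus M = V / A
M = 2081 cm^3 / 1283 cm^2 = 1.6220 cm


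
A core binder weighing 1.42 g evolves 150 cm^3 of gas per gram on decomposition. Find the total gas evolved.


Formula: V_gas = W_binder * gas_evolution_rate
V = 1.42 g * 150 cm^3/g = 213.0000 cm^3

Final answer: 213.0000 cm^3


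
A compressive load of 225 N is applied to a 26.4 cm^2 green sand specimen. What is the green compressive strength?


Formula: Compressive Strength = Force / Area
Strength = 225 N / 26.4 cm^2 = 8.5227 N/cm^2

Answer: 8.5227 N/cm^2


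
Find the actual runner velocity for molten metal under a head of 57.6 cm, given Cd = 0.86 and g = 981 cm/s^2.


Formula: v = Cd * sqrt(2 * g * h)  (Torricelli with discharge coefficient)
2*g*h = 2 * 981 * 57.6 = 113011.2 cm^2/s^2
sqrt(113011.2) = 336.17138 cm/s
v = 0.86 * 336.17138 = 289.1074 cm/s

289.1074 cm/s


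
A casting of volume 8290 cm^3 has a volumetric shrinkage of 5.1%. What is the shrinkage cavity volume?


Formula: V_shrink = V_casting * shrinkage_pct / 100
V_shrink = 8290 cm^3 * 5.1 / 100 = 422.7900 cm^3

422.7900 cm^3


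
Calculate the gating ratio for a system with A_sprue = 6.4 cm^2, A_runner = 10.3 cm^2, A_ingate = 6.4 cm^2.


Sprue:Runner:Ingate = 1 : 10.3/6.4 : 6.4/6.4 = 1:1.61:1.00

1:1.61:1.00


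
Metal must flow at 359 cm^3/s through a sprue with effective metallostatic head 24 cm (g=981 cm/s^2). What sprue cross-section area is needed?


Formula: v = sqrt(2*g*h), A = Q/v
Velocity: v = sqrt(2 * 981 * 24) = sqrt(47088) = 216.9977 cm/s
Sprue area: A = Q / v = 359 / 216.9977 = 1.6544 cm^2

1.6544 cm^2


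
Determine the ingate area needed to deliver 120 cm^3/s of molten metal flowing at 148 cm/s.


Formula: A_ingate = Q / v  (continuity equation)
A = 120 cm^3/s / 148 cm/s = 0.8108 cm^2


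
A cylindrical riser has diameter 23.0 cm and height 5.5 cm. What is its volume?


Formula: V = pi * (D/2)^2 * H  (cylinder volume)
Radius = D/2 = 23.0/2 = 11.5 cm
V = pi * 11.5^2 * 5.5 = 2285.1160 cm^3

2285.1160 cm^3


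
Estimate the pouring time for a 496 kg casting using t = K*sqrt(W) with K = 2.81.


Formula: t = K * sqrt(W)
sqrt(W) = sqrt(496) = 22.27106
t = 2.81 * 22.27106 = 62.5817 s

Answer: 62.5817 s


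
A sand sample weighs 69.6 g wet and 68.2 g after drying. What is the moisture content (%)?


Formula: MC = (W_wet - W_dry) / W_wet * 100
Water mass = 69.6 - 68.2 = 1.4 g
MC = 1.4 / 69.6 * 100 = 2.0115%

2.0115%


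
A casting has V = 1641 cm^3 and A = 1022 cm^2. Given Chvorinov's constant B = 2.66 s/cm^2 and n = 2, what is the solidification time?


Formula: t_s = B * (V/A)^n  (Chvorinov's rule, n=2)
Modulus M = V/A = 1641/1022 = 1.605675 cm
M^2 = 1.605675^2 = 2.578192 cm^2
t_s = 2.66 * 2.578192 = 6.8580 s

6.8580 s


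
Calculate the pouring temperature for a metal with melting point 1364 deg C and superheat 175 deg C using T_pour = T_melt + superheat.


Formula: T_pour = T_melt + Superheat
T_pour = 1364 + 175 = 1539 deg C

1539 deg C


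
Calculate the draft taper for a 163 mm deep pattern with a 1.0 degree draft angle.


Formula: taper = depth * tan(draft_angle)
tan(1.0 deg) = 0.0174551
taper = 163 mm * 0.0174551 = 2.8452 mm


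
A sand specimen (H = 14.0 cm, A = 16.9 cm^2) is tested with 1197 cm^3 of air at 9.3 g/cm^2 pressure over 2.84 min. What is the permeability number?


Formula: Permeability Number P = (V * H) / (p * A * t)
Numerator: V * H = 1197 * 14.0 = 16758.0
Denominator: p * A * t = 9.3 * 16.9 * 2.84 = 446.3628
P = 16758.0 / 446.3628 = 37.5435


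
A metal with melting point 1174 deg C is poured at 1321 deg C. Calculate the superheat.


Formula: Superheat = T_pour - T_melt
Superheat = 1321 - 1174 = 147 deg C

Answer: 147 deg C


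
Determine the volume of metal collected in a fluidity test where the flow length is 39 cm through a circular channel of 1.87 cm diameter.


Formula: V = pi * (d/2)^2 * L  (cylinder volume)
Radius = 1.87/2 = 0.935 cm
V = pi * 0.935^2 * 39 = 107.1119 cm^3

Answer: 107.1119 cm^3


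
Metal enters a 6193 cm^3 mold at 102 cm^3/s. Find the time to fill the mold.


Formula: t_fill = V_mold / Q_flow
t = 6193 cm^3 / 102 cm^3/s = 60.7157 s


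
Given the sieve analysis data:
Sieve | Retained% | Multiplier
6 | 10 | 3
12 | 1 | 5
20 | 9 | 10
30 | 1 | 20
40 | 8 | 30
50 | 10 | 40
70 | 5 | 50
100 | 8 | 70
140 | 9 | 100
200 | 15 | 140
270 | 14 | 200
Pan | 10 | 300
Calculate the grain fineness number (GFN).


Formula: GFN = sum(pct * multiplier) / sum(pct)
sum(pct * multiplier) = 10395
sum(pct) = 100
GFN = 10395 / 100 = 103.95


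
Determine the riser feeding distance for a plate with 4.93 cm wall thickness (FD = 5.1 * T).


Formula: FD = 5.1 * T  (riser feeding-distance rule)
FD = 5.1 * 4.93 cm = 25.1430 cm


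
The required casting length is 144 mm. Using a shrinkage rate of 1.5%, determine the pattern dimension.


Formula: L_pattern = L_casting * (1 + shrinkage_rate/100)
Shrinkage factor = 1 + 1.5/100 = 1.015
L_pattern = 144 mm * 1.015 = 146.1600 mm


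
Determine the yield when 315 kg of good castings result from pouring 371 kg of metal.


Formula: Casting Yield = (W_good / W_total) * 100
Yield = (315 kg / 371 kg) * 100 = 84.9057%

Final answer: 84.9057%


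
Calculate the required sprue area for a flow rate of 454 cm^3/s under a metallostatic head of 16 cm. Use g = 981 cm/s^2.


Formula: v = sqrt(2*g*h), A = Q/v
Velocity: v = sqrt(2 * 981 * 16) = sqrt(31392) = 177.1779 cm/s
Sprue area: A = Q / v = 454 / 177.1779 = 2.5624 cm^2

Answer: 2.5624 cm^2


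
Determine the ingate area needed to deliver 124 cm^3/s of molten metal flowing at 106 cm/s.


Formula: A_ingate = Q / v  (continuity equation)
A = 124 cm^3/s / 106 cm/s = 1.1698 cm^2

Final answer: 1.1698 cm^2


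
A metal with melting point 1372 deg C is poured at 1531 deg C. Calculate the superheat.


Formula: Superheat = T_pour - T_melt
Superheat = 1531 - 1372 = 159 deg C

159 deg C


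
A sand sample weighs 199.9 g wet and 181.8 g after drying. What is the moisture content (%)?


Formula: MC = (W_wet - W_dry) / W_wet * 100
Water mass = 199.9 - 181.8 = 18.1 g
MC = 18.1 / 199.9 * 100 = 9.0545%

Final answer: 9.0545%


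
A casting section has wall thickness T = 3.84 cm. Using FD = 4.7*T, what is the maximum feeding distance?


Formula: FD = 4.7 * T  (riser feeding-distance rule)
FD = 4.7 * 3.84 cm = 18.0480 cm

Final answer: 18.0480 cm


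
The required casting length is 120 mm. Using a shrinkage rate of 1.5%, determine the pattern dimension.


Formula: L_pattern = L_casting * (1 + shrinkage_rate/100)
Shrinkage factor = 1 + 1.5/100 = 1.015
L_pattern = 120 mm * 1.015 = 121.8000 mm

Answer: 121.8000 mm


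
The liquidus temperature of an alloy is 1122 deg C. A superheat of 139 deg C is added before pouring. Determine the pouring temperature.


Formula: T_pour = T_melt + Superheat
T_pour = 1122 + 139 = 1261 deg C

1261 deg C


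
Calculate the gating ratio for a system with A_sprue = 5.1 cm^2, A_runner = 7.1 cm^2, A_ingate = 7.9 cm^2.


Sprue:Runner:Ingate = 1 : 7.1/5.1 : 7.9/5.1 = 1:1.39:1.55


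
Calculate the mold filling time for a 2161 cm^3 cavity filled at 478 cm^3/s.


Formula: t_fill = V_mold / Q_flow
t = 2161 cm^3 / 478 cm^3/s = 4.5209 s

Answer: 4.5209 s


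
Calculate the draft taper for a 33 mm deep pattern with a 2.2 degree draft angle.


Formula: taper = depth * tan(draft_angle)
tan(2.2 deg) = 0.0384161
taper = 33 mm * 0.0384161 = 1.2677 mm

1.2677 mm


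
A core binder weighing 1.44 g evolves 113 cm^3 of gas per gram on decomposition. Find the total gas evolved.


Formula: V_gas = W_binder * gas_evolution_rate
V = 1.44 g * 113 cm^3/g = 162.7200 cm^3

Final answer: 162.7200 cm^3


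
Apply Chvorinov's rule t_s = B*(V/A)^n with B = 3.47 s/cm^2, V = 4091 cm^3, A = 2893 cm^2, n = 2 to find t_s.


Formula: t_s = B * (V/A)^n  (Chvorinov's rule, n=2)
Modulus M = V/A = 4091/2893 = 1.414103 cm
M^2 = 1.414103^2 = 1.999687 cm^2
t_s = 3.47 * 1.999687 = 6.9389 s

Final answer: 6.9389 s


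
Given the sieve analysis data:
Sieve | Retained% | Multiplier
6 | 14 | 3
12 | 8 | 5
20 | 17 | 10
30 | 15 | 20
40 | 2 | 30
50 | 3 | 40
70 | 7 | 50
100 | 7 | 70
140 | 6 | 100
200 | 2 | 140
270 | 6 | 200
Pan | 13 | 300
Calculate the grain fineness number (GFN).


Formula: GFN = sum(pct * multiplier) / sum(pct)
sum(pct * multiplier) = 7552
sum(pct) = 100
GFN = 7552 / 100 = 75.52

75.52


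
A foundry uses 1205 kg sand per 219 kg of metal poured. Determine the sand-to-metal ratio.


Formula: Sand-to-Metal Ratio = W_sand / W_metal
Ratio = 1205 kg / 219 kg = 5.5023

Final answer: 5.5023


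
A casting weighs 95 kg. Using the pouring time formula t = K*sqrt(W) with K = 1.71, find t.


Formula: t = K * sqrt(W)
sqrt(W) = sqrt(95) = 9.74679
t = 1.71 * 9.74679 = 16.6670 s

Answer: 16.6670 s


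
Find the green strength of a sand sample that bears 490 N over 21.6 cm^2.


Formula: Compressive Strength = Force / Area
Strength = 490 N / 21.6 cm^2 = 22.6852 N/cm^2

22.6852 N/cm^2


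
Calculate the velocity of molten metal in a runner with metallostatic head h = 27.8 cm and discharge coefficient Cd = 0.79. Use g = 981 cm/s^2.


Formula: v = Cd * sqrt(2 * g * h)  (Torricelli with discharge coefficient)
2*g*h = 2 * 981 * 27.8 = 54543.6 cm^2/s^2
sqrt(54543.6) = 233.54571 cm/s
v = 0.79 * 233.54571 = 184.5011 cm/s

184.5011 cm/s


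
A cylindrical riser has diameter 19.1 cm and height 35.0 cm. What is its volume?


Formula: V = pi * (D/2)^2 * H  (cylinder volume)
Radius = D/2 = 19.1/2 = 9.55 cm
V = pi * 9.55^2 * 35.0 = 10028.2386 cm^3

10028.2386 cm^3


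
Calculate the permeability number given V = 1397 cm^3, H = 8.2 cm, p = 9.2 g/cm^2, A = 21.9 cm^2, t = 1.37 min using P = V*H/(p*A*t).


Formula: Permeability Number P = (V * H) / (p * A * t)
Numerator: V * H = 1397 * 8.2 = 11455.4
Denominator: p * A * t = 9.2 * 21.9 * 1.37 = 276.0276
P = 11455.4 / 276.0276 = 41.5009

Final answer: 41.5009


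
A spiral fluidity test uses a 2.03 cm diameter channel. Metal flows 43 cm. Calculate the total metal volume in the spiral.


Formula: V = pi * (d/2)^2 * L  (cylinder volume)
Radius = 2.03/2 = 1.015 cm
V = pi * 1.015^2 * 43 = 139.1715 cm^3

139.1715 cm^3


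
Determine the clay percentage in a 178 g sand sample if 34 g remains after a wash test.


Formula: Clay% = (W_total - W_washed) / W_total * 100
Clay mass = 178 - 34 = 144 g
Clay% = 144 / 178 * 100 = 80.8989%


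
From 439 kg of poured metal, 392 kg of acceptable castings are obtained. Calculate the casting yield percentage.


Formula: Casting Yield = (W_good / W_total) * 100
Yield = (392 kg / 439 kg) * 100 = 89.2938%

Answer: 89.2938%


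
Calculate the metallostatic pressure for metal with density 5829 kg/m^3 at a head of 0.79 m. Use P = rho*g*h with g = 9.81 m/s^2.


Formula: P = rho * g * h
rho * g = 5829 * 9.81 = 57182.49 N/m^3
P = 57182.49 * 0.79 = 45174.1671 Pa

45174.1671 Pa


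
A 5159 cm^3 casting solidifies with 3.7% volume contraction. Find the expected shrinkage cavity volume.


Formula: V_shrink = V_casting * shrinkage_pct / 100
V_shrink = 5159 cm^3 * 3.7 / 100 = 190.8830 cm^3

Answer: 190.8830 cm^3


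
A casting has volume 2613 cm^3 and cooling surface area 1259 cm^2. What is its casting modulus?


Formula: Casting Modulus M = V / A
M = 2613 cm^3 / 1259 cm^2 = 2.0755 cm

2.0755 cm


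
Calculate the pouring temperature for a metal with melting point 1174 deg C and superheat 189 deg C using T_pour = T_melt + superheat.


Formula: T_pour = T_melt + Superheat
T_pour = 1174 + 189 = 1363 deg C

Final answer: 1363 deg C


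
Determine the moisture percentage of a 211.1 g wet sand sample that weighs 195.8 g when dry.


Formula: MC = (W_wet - W_dry) / W_wet * 100
Water mass = 211.1 - 195.8 = 15.3 g
MC = 15.3 / 211.1 * 100 = 7.2477%

7.2477%


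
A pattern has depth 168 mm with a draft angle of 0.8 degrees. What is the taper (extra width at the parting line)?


Formula: taper = depth * tan(draft_angle)
tan(0.8 deg) = 0.0139635
taper = 168 mm * 0.0139635 = 2.3459 mm

Final answer: 2.3459 mm


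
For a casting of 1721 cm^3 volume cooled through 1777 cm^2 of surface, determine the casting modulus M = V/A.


Formula: Casting Modulus M = V / A
M = 1721 cm^3 / 1777 cm^2 = 0.9685 cm

0.9685 cm


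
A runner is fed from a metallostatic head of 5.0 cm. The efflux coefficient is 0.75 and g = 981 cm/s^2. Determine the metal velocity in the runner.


Formula: v = Cd * sqrt(2 * g * h)  (Torricelli with discharge coefficient)
2*g*h = 2 * 981 * 5.0 = 9810.0 cm^2/s^2
sqrt(9810.0) = 99.04544 cm/s
v = 0.75 * 99.04544 = 74.2841 cm/s

74.2841 cm/s


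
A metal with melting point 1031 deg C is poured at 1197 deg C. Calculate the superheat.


Formula: Superheat = T_pour - T_melt
Superheat = 1197 - 1031 = 166 deg C

Final answer: 166 deg C


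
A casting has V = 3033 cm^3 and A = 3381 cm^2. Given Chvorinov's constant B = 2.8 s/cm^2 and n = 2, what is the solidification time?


Formula: t_s = B * (V/A)^n  (Chvorinov's rule, n=2)
Modulus M = V/A = 3033/3381 = 0.897072 cm
M^2 = 0.897072^2 = 0.804738 cm^2
t_s = 2.8 * 0.804738 = 2.2533 s

Final answer: 2.2533 s


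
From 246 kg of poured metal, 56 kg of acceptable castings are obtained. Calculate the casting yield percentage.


Formula: Casting Yield = (W_good / W_total) * 100
Yield = (56 kg / 246 kg) * 100 = 22.7642%


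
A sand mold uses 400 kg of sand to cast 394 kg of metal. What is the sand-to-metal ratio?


Formula: Sand-to-Metal Ratio = W_sand / W_metal
Ratio = 400 kg / 394 kg = 1.0152

Final answer: 1.0152


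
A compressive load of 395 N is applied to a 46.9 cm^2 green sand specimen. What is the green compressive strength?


Formula: Compressive Strength = Force / Area
Strength = 395 N / 46.9 cm^2 = 8.4222 N/cm^2


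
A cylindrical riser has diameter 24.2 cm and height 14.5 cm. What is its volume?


Formula: V = pi * (D/2)^2 * H  (cylinder volume)
Radius = D/2 = 24.2/2 = 12.1 cm
V = pi * 12.1^2 * 14.5 = 6669.4284 cm^3

Final answer: 6669.4284 cm^3


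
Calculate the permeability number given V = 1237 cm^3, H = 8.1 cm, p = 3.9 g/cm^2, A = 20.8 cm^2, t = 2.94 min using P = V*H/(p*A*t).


Formula: Permeability Number P = (V * H) / (p * A * t)
Numerator: V * H = 1237 * 8.1 = 10019.7
Denominator: p * A * t = 3.9 * 20.8 * 2.94 = 238.4928
P = 10019.7 / 238.4928 = 42.0126

42.0126


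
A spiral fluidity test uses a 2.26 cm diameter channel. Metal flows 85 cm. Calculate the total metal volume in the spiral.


Formula: V = pi * (d/2)^2 * L  (cylinder volume)
Radius = 2.26/2 = 1.13 cm
V = pi * 1.13^2 * 85 = 340.9775 cm^3

340.9775 cm^3


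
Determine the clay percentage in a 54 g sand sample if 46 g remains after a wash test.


Formula: Clay% = (W_total - W_washed) / W_total * 100
Clay mass = 54 - 46 = 8 g
Clay% = 8 / 54 * 100 = 14.8148%


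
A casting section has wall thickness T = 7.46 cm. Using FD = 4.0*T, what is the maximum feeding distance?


Formula: FD = 4.0 * T  (riser feeding-distance rule)
FD = 4.0 * 7.46 cm = 29.8400 cm

Final answer: 29.8400 cm


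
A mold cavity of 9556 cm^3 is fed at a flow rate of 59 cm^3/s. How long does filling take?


Formula: t_fill = V_mold / Q_flow
t = 9556 cm^3 / 59 cm^3/s = 161.9661 s


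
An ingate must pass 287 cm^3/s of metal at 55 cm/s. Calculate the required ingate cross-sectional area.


Formula: A_ingate = Q / v  (continuity equation)
A = 287 cm^3/s / 55 cm/s = 5.2182 cm^2


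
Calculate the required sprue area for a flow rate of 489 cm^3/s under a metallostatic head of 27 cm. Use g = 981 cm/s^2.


Formula: v = sqrt(2*g*h), A = Q/v
Velocity: v = sqrt(2 * 981 * 27) = sqrt(52974) = 230.1608 cm/s
Sprue area: A = Q / v = 489 / 230.1608 = 2.1246 cm^2

2.1246 cm^2


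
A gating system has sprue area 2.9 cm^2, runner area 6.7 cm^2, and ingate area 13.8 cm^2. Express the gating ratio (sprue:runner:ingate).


Sprue:Runner:Ingate = 1 : 6.7/2.9 : 13.8/2.9 = 1:2.31:4.76

1:2.31:4.76


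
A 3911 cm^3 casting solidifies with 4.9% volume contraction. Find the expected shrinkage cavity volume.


Formula: V_shrink = V_casting * shrinkage_pct / 100
V_shrink = 3911 cm^3 * 4.9 / 100 = 191.6390 cm^3

191.6390 cm^3


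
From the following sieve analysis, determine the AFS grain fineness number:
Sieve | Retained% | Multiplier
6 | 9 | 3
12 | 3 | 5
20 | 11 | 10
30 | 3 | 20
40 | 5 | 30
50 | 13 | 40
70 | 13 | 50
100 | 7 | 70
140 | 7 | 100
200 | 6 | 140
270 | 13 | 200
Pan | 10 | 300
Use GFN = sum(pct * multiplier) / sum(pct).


Formula: GFN = sum(pct * multiplier) / sum(pct)
sum(pct * multiplier) = 9162
sum(pct) = 100
GFN = 9162 / 100 = 91.62

Answer: 91.62


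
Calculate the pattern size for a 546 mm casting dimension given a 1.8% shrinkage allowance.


Formula: L_pattern = L_casting * (1 + shrinkage_rate/100)
Shrinkage factor = 1 + 1.8/100 = 1.018
L_pattern = 546 mm * 1.018 = 555.8280 mm

Answer: 555.8280 mm


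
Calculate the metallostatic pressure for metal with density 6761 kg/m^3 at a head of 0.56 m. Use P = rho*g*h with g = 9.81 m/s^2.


Formula: P = rho * g * h
rho * g = 6761 * 9.81 = 66325.41 N/m^3
P = 66325.41 * 0.56 = 37142.2296 Pa

Final answer: 37142.2296 Pa


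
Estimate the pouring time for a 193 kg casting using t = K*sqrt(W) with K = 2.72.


Formula: t = K * sqrt(W)
sqrt(W) = sqrt(193) = 13.89244
t = 2.72 * 13.89244 = 37.7874 s

Answer: 37.7874 s


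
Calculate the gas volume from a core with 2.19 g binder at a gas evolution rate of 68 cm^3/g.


Formula: V_gas = W_binder * gas_evolution_rate
V = 2.19 g * 68 cm^3/g = 148.9200 cm^3

Final answer: 148.9200 cm^3


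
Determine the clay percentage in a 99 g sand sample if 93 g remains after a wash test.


Formula: Clay% = (W_total - W_washed) / W_total * 100
Clay mass = 99 - 93 = 6 g
Clay% = 6 / 99 * 100 = 6.0606%

Answer: 6.0606%


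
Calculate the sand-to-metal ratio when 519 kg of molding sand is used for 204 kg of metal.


Formula: Sand-to-Metal Ratio = W_sand / W_metal
Ratio = 519 kg / 204 kg = 2.5441

Answer: 2.5441


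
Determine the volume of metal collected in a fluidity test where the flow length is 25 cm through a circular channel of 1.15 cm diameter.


Formula: V = pi * (d/2)^2 * L  (cylinder volume)
Radius = 1.15/2 = 0.575 cm
V = pi * 0.575^2 * 25 = 25.9672 cm^3

Answer: 25.9672 cm^3


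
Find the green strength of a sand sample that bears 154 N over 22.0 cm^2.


Formula: Compressive Strength = Force / Area
Strength = 154 N / 22.0 cm^2 = 7.0000 N/cm^2


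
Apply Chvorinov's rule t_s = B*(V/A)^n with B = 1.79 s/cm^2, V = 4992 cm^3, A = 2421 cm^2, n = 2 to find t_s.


Formula: t_s = B * (V/A)^n  (Chvorinov's rule, n=2)
Modulus M = V/A = 4992/2421 = 2.061958 cm
M^2 = 2.061958^2 = 4.251671 cm^2
t_s = 1.79 * 4.251671 = 7.6105 s


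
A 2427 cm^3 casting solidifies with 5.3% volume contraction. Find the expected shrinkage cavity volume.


Formula: V_shrink = V_casting * shrinkage_pct / 100
V_shrink = 2427 cm^3 * 5.3 / 100 = 128.6310 cm^3


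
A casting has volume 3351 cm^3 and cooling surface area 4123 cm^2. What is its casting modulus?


Formula: Casting Modulus M = V / A
M = 3351 cm^3 / 4123 cm^2 = 0.8128 cm


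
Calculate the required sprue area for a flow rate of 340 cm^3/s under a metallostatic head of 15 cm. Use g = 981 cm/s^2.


Formula: v = sqrt(2*g*h), A = Q/v
Velocity: v = sqrt(2 * 981 * 15) = sqrt(29430) = 171.5517 cm/s
Sprue area: A = Q / v = 340 / 171.5517 = 1.9819 cm^2

1.9819 cm^2


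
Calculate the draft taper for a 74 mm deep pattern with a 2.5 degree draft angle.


Formula: taper = depth * tan(draft_angle)
tan(2.5 deg) = 0.0436609
taper = 74 mm * 0.0436609 = 3.2309 mm

Answer: 3.2309 mm


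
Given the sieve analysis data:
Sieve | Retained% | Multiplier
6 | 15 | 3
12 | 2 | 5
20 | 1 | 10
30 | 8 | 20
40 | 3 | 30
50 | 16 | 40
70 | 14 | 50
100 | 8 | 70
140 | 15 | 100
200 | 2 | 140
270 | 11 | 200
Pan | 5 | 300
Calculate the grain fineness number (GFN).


Formula: GFN = sum(pct * multiplier) / sum(pct)
sum(pct * multiplier) = 7695
sum(pct) = 100
GFN = 7695 / 100 = 76.95

76.95


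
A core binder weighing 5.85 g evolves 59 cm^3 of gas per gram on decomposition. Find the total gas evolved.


Formula: V_gas = W_binder * gas_evolution_rate
V = 5.85 g * 59 cm^3/g = 345.1500 cm^3

Answer: 345.1500 cm^3


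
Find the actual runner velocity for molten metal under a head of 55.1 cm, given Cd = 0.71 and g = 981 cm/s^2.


Formula: v = Cd * sqrt(2 * g * h)  (Torricelli with discharge coefficient)
2*g*h = 2 * 981 * 55.1 = 108106.2 cm^2/s^2
sqrt(108106.2) = 328.79507 cm/s
v = 0.71 * 328.79507 = 233.4445 cm/s

Answer: 233.4445 cm/s


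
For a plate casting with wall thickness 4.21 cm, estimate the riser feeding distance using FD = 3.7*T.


Formula: FD = 3.7 * T  (riser feeding-distance rule)
FD = 3.7 * 4.21 cm = 15.5770 cm

Final answer: 15.5770 cm


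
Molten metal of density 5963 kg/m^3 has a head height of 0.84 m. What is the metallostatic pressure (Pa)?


Formula: P = rho * g * h
rho * g = 5963 * 9.81 = 58497.03 N/m^3
P = 58497.03 * 0.84 = 49137.5052 Pa

49137.5052 Pa


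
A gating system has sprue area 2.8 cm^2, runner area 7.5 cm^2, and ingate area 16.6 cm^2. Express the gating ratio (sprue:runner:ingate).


Sprue:Runner:Ingate = 1 : 7.5/2.8 : 16.6/2.8 = 1:2.68:5.93


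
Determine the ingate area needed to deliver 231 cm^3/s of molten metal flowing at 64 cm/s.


Formula: A_ingate = Q / v  (continuity equation)
A = 231 cm^3/s / 64 cm/s = 3.6094 cm^2

Final answer: 3.6094 cm^2


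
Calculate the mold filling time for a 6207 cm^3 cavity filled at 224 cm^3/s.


Formula: t_fill = V_mold / Q_flow
t = 6207 cm^3 / 224 cm^3/s = 27.7098 s

27.7098 s


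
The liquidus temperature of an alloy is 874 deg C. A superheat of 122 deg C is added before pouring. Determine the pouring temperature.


Formula: T_pour = T_melt + Superheat
T_pour = 874 + 122 = 996 deg C

Answer: 996 deg C


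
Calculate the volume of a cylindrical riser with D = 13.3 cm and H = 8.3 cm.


Formula: V = pi * (D/2)^2 * H  (cylinder volume)
Radius = D/2 = 13.3/2 = 6.65 cm
V = pi * 6.65^2 * 8.3 = 1153.1114 cm^3

1153.1114 cm^3


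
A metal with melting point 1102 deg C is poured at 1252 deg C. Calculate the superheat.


Formula: Superheat = T_pour - T_melt
Superheat = 1252 - 1102 = 150 deg C

Final answer: 150 deg C


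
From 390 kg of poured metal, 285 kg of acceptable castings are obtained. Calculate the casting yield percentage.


Formula: Casting Yield = (W_good / W_total) * 100
Yield = (285 kg / 390 kg) * 100 = 73.0769%


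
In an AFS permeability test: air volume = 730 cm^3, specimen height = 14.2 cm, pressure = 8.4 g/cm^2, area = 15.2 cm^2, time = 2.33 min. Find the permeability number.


Formula: Permeability Number P = (V * H) / (p * A * t)
Numerator: V * H = 730 * 14.2 = 10366.0
Denominator: p * A * t = 8.4 * 15.2 * 2.33 = 297.4944
P = 10366.0 / 297.4944 = 34.8444
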